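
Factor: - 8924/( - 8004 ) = 97/87 = 3^( - 1) * 29^(-1) *97^1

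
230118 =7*32874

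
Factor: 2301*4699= 3^1*13^1*37^1 * 59^1* 127^1 = 10812399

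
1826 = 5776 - 3950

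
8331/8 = 8331/8 = 1041.38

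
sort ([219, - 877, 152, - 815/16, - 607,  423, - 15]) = [ - 877,-607, - 815/16, - 15, 152,219, 423 ]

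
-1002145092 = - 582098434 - 420046658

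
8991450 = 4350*2067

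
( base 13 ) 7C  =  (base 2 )1100111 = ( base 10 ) 103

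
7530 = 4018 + 3512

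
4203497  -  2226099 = 1977398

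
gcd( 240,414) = 6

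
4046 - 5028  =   - 982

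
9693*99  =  959607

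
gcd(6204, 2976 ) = 12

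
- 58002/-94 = 29001/47  =  617.04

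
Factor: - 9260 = - 2^2*5^1*463^1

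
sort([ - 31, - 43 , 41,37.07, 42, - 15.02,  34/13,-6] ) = [ - 43, - 31,-15.02,  -  6, 34/13, 37.07,41, 42] 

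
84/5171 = 84/5171 = 0.02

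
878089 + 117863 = 995952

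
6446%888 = 230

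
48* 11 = 528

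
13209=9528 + 3681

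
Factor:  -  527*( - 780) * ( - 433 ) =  - 177988980 = - 2^2*3^1*5^1 * 13^1 * 17^1 * 31^1 * 433^1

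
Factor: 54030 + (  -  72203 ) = - 17^1 * 1069^1 = - 18173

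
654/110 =5  +  52/55 = 5.95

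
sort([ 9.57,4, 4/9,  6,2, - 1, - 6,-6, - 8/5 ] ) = [ - 6, - 6, - 8/5,-1,4/9,2,4, 6,9.57]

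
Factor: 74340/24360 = 2^ (-1)*3^1*29^( - 1)*59^1 = 177/58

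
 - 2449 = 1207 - 3656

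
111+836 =947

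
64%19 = 7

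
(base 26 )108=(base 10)684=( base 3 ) 221100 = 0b1010101100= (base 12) 490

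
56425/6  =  56425/6 =9404.17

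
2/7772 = 1/3886 = 0.00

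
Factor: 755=5^1*151^1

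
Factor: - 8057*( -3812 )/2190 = 2^1 * 3^ (- 1 ) * 5^( - 1 )*7^1* 73^ (  -  1) * 953^1*1151^1 = 15356642/1095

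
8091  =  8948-857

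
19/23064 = 19/23064 = 0.00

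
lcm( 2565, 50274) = 251370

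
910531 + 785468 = 1695999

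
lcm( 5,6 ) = 30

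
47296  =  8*5912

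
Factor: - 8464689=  -3^3*313507^1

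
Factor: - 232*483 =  - 2^3 * 3^1 * 7^1 * 23^1*29^1 = - 112056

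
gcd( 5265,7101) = 27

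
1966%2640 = 1966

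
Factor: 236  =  2^2*59^1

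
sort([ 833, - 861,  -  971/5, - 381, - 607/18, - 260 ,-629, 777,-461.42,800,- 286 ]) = [  -  861,  -  629,-461.42  ,-381, - 286 , - 260, -971/5  ,- 607/18 , 777,800,833 ]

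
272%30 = 2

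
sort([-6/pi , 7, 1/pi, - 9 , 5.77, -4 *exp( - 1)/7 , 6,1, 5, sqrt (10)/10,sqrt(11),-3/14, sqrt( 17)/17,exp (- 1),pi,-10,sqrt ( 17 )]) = [ - 10,- 9, - 6/pi,- 3/14,-4* exp( - 1)/7, sqrt (17)/17,sqrt(10)/10, 1/pi,exp( - 1),1,pi,  sqrt(11),sqrt(17), 5, 5.77, 6, 7]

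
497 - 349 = 148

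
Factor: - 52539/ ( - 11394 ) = 2^( - 1)*3^( -2 )*83^1= 83/18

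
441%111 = 108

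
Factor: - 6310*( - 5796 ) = 2^3*3^2*5^1*7^1*23^1*631^1 = 36572760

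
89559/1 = 89559 = 89559.00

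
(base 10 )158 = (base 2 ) 10011110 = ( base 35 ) 4I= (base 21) 7B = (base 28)5I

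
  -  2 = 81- 83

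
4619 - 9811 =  - 5192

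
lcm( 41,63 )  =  2583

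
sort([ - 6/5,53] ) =[ - 6/5, 53] 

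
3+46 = 49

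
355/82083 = 355/82083 = 0.00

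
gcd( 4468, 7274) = 2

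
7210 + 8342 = 15552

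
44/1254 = 2/57 = 0.04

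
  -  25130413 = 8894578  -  34024991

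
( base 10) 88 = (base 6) 224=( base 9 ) 107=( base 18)4g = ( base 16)58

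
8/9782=4/4891   =  0.00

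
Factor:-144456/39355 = - 2^3*3^1*5^(  -  1)*13^1*17^( - 1)=- 312/85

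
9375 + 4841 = 14216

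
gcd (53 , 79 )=1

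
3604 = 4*901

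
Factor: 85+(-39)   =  46 = 2^1*23^1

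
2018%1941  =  77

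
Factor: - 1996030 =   -  2^1*5^1*199603^1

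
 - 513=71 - 584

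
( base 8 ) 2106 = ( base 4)101012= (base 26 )1g2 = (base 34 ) w6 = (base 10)1094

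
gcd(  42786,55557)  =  9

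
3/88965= 1/29655 =0.00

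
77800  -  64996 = 12804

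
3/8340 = 1/2780 = 0.00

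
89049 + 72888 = 161937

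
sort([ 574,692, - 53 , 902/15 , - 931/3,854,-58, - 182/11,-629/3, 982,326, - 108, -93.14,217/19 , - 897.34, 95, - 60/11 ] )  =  [- 897.34, - 931/3, - 629/3, - 108, - 93.14, - 58, - 53 , - 182/11,  -  60/11,  217/19,902/15,95,326, 574,692,  854,  982]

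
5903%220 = 183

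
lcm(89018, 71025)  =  6676350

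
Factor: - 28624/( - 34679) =2^4 * 1789^1*34679^( - 1) 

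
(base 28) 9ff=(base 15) 2346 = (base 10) 7491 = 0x1D43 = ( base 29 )8Q9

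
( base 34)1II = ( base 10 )1786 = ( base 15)7E1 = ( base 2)11011111010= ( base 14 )918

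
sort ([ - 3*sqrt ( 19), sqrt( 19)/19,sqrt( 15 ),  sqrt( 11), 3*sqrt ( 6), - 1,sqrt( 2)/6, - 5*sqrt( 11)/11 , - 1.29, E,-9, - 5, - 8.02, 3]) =[ - 3*sqrt( 19 ), - 9, - 8.02,  -  5, - 5*sqrt(11 ) /11, - 1.29,-1, sqrt( 19)/19, sqrt( 2)/6, E, 3,  sqrt( 11), sqrt ( 15 ), 3*sqrt( 6)] 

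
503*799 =401897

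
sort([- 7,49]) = [ - 7,  49]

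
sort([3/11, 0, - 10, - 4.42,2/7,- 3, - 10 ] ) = [ - 10, - 10, - 4.42,  -  3,0,3/11, 2/7 ] 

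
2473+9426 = 11899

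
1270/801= 1270/801 = 1.59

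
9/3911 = 9/3911 = 0.00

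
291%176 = 115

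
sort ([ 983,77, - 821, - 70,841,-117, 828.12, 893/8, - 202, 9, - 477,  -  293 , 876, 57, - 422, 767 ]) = [ - 821, - 477, - 422, - 293  , - 202, - 117, - 70,9, 57, 77,893/8, 767, 828.12, 841, 876, 983 ]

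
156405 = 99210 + 57195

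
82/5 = 16 + 2/5 = 16.40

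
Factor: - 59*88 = -5192  =  - 2^3*11^1*59^1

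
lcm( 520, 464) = 30160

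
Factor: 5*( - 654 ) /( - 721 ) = 3270/721 = 2^1*3^1*5^1*7^( - 1)*103^( - 1)*109^1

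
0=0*91450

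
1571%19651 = 1571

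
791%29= 8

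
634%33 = 7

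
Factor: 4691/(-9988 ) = -2^ ( - 2 )* 11^ (-1)*227^( -1 )*4691^1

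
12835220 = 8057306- - 4777914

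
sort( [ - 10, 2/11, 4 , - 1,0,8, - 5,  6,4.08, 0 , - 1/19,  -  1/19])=[ - 10 , - 5,  -  1,-1/19, - 1/19 , 0, 0, 2/11,4, 4.08, 6, 8]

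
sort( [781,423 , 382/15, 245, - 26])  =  [ - 26,382/15,245,423,781]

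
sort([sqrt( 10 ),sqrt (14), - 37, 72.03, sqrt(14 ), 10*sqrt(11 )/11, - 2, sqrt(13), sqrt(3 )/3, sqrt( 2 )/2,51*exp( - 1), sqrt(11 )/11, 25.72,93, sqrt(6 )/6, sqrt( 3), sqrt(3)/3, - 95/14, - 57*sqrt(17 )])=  [ - 57 *sqrt(17), - 37,- 95/14,- 2, sqrt( 11 ) /11, sqrt(6)/6, sqrt( 3) /3,sqrt( 3 )/3, sqrt(2 ) /2, sqrt( 3 ),10*sqrt(11) /11,sqrt( 10 ) , sqrt ( 13 ), sqrt( 14), sqrt(14 ) , 51*exp ( - 1 ), 25.72 , 72.03,93 ] 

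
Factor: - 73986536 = -2^3*13^1*711409^1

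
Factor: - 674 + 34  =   - 640 = -  2^7*5^1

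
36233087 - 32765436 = 3467651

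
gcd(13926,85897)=1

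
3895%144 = 7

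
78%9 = 6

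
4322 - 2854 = 1468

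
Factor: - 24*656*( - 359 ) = 5652096 = 2^7*3^1 *41^1 *359^1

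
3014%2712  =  302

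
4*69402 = 277608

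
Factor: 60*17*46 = 46920 = 2^3*3^1*5^1*17^1*23^1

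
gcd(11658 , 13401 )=3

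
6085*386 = 2348810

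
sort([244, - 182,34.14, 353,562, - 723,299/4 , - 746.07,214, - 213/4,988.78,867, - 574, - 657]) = [ - 746.07, - 723, - 657, - 574,  -  182 , - 213/4, 34.14, 299/4 , 214,244,353, 562,867,988.78 ]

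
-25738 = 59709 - 85447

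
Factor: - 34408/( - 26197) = 2^3 * 11^1*67^( - 1)= 88/67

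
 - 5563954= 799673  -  6363627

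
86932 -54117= 32815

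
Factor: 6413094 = 2^1*3^4*31^1*1277^1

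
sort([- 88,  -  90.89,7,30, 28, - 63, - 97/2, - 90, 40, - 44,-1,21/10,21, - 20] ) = [-90.89 , - 90,-88, - 63, - 97/2, - 44, - 20, - 1, 21/10,7,21, 28,30 , 40]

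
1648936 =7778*212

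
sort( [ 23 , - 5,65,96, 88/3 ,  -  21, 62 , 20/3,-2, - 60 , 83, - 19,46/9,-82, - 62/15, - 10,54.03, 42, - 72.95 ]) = [ - 82,-72.95, - 60,  -  21 , - 19, -10, -5,  -  62/15,-2 , 46/9, 20/3,  23 , 88/3,42, 54.03,62,  65 , 83, 96]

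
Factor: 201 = 3^1 *67^1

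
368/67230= 184/33615 = 0.01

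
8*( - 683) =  - 5464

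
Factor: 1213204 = 2^2*23^1*13187^1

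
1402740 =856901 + 545839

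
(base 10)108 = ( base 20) 58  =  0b1101100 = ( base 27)40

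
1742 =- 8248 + 9990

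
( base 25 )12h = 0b1010110100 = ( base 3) 221122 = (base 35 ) jr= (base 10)692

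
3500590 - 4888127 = -1387537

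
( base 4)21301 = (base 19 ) 1DH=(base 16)271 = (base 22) 169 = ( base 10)625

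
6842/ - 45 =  - 6842/45 = -152.04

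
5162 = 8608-3446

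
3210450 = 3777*850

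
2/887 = 2/887 = 0.00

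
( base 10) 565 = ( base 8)1065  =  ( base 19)1ae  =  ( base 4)20311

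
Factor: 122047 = 31^2*127^1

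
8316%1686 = 1572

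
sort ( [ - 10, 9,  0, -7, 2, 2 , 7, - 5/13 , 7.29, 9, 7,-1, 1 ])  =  [-10, - 7, - 1, - 5/13, 0, 1, 2,2,  7,7, 7.29, 9 , 9] 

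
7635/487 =15 + 330/487 = 15.68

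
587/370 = 587/370 = 1.59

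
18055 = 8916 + 9139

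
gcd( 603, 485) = 1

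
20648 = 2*10324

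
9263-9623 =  - 360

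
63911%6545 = 5006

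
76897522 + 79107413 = 156004935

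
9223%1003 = 196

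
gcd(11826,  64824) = 438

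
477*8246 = 3933342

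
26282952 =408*64419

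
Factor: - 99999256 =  - 2^3*7^1*1785701^1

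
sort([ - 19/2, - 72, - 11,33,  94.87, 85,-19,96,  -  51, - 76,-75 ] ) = [ - 76 ,  -  75,-72, -51,-19, - 11, - 19/2, 33, 85, 94.87,96 ] 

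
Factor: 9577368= 2^3 *3^2*19^1*7001^1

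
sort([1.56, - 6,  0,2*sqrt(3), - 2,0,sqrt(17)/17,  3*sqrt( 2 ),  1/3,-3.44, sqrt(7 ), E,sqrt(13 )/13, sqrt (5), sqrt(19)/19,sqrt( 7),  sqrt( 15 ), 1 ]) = [ - 6,- 3.44,-2, 0,0,sqrt( 19)/19, sqrt( 17 )/17, sqrt( 13) /13,  1/3,1,1.56,  sqrt( 5 ),sqrt ( 7 ),sqrt( 7),  E,2*sqrt( 3 ), sqrt( 15 ), 3*sqrt( 2)]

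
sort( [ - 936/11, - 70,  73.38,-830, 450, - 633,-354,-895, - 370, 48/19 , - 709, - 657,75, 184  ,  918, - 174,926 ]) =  [ - 895, - 830, -709, - 657, - 633, - 370, - 354 , - 174, - 936/11, - 70,48/19,73.38, 75,184,450,918  ,  926 ]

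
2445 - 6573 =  - 4128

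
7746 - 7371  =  375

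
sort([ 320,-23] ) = [ - 23, 320]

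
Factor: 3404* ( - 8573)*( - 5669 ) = 2^2*23^1*37^1*5669^1 * 8573^1 = 165435547148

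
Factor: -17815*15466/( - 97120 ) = 2^(  -  4 )*7^1*11^1*19^1*37^1*509^1*607^(-1) = 27552679/9712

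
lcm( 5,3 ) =15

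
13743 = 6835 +6908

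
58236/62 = 939 + 9/31= 939.29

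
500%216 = 68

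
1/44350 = 1/44350 = 0.00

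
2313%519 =237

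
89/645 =89/645 = 0.14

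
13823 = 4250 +9573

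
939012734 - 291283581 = 647729153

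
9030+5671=14701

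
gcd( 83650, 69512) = 2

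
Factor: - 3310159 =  - 1231^1*2689^1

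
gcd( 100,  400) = 100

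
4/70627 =4/70627= 0.00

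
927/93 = 9 + 30/31 = 9.97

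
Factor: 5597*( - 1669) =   -  29^1*193^1*1669^1 = -9341393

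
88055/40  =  2201+3/8 = 2201.38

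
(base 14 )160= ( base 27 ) aa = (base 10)280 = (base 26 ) AK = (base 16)118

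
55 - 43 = 12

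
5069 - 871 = 4198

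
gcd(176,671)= 11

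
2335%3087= 2335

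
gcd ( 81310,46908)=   2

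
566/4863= 566/4863 = 0.12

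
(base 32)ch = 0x191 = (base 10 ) 401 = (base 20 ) 101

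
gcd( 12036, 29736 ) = 708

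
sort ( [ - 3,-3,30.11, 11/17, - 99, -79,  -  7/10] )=[ - 99, - 79,  -  3,-3,-7/10 , 11/17,30.11]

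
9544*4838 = 46173872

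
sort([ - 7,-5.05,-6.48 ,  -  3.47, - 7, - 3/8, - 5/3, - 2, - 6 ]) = [  -  7,-7,-6.48, - 6,-5.05,-3.47, - 2, - 5/3,-3/8 ] 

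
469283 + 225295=694578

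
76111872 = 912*83456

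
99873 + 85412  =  185285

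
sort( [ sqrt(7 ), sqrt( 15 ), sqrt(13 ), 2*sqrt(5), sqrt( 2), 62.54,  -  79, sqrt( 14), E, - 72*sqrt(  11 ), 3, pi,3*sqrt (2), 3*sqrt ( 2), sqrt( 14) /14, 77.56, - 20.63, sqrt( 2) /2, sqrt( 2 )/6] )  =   [ - 72*sqrt(11),-79,  -  20.63, sqrt(2 ) /6,sqrt( 14 )/14, sqrt( 2 )/2, sqrt(2),sqrt(7),E, 3, pi , sqrt ( 13 ), sqrt(14 ) , sqrt( 15 ),  3*sqrt(2 ), 3 * sqrt(2), 2*sqrt( 5) , 62.54, 77.56] 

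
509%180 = 149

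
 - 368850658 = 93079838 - 461930496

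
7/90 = 7/90 = 0.08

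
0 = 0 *3666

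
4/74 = 2/37 = 0.05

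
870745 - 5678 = 865067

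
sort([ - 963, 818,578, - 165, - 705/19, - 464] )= [ - 963,  -  464,-165, - 705/19,  578,818] 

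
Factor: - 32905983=-3^1*11^1*997151^1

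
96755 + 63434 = 160189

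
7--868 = 875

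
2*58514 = 117028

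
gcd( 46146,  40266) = 6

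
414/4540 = 207/2270=0.09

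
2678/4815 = 2678/4815 = 0.56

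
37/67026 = 37/67026 = 0.00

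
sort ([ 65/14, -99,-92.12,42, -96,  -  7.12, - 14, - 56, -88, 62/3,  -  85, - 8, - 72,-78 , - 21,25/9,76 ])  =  [ -99 , - 96, - 92.12, - 88  , - 85, - 78, - 72, - 56, - 21, - 14, - 8, - 7.12, 25/9,65/14,  62/3,  42, 76]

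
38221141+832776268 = 870997409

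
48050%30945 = 17105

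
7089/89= 7089/89   =  79.65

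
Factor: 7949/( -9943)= -61^(- 1)*163^ ( - 1 )*7949^1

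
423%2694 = 423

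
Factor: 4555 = 5^1*911^1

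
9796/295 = 9796/295 = 33.21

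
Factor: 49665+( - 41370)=3^1*5^1 * 7^1*79^1 = 8295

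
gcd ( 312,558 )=6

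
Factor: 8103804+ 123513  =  3^1*7^1* 401^1*977^1 = 8227317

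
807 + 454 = 1261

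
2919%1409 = 101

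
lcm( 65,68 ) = 4420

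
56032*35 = 1961120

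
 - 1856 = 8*(  -  232)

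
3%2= 1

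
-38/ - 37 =1+1/37  =  1.03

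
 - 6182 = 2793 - 8975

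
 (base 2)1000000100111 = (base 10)4135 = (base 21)97j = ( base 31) 49C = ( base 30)4hp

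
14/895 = 14/895 = 0.02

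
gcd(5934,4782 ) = 6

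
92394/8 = 11549 + 1/4 = 11549.25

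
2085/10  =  208 + 1/2 = 208.50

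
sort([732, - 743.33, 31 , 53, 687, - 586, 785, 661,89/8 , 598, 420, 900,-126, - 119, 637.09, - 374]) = [ - 743.33, - 586, - 374, - 126,-119, 89/8, 31, 53, 420,598, 637.09, 661,687, 732,785,900 ]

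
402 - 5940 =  - 5538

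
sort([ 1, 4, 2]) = [ 1,  2,  4]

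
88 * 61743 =5433384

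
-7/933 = - 7/933 = - 0.01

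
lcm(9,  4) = 36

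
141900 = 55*2580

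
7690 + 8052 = 15742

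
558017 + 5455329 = 6013346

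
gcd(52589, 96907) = 1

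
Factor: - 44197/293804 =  - 2^( - 2 ) * 7^( - 2)*193^1 * 229^1 * 1499^( - 1) 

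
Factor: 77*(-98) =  - 2^1*7^3 * 11^1 = -7546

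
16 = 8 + 8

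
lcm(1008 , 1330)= 95760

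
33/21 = 11/7= 1.57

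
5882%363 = 74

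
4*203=812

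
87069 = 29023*3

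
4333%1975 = 383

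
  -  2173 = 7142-9315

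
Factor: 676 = 2^2*13^2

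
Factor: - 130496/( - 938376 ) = 2^3*3^( - 2)*2039^1*13033^( -1 ) = 16312/117297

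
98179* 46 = 4516234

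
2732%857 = 161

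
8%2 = 0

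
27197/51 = 533 +14/51 = 533.27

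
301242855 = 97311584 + 203931271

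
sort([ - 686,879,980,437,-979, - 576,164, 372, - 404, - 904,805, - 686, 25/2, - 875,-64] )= [  -  979, - 904, - 875, - 686, - 686,-576 , - 404 ,-64,25/2,164,372,  437, 805,879,980] 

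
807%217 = 156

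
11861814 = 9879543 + 1982271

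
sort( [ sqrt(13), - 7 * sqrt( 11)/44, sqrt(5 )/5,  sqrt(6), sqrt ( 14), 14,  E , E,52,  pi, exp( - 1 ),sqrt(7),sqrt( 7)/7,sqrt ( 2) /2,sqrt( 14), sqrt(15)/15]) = [ - 7*sqrt( 11) /44,  sqrt(15)/15 , exp( - 1),sqrt( 7) /7, sqrt(5) /5, sqrt( 2 )/2, sqrt(6),  sqrt(7), E,E, pi, sqrt(13), sqrt(14),sqrt(14 ), 14 , 52 ]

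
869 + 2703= 3572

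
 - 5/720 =-1 + 143/144 = -0.01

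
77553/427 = 11079/61 = 181.62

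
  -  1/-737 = 1/737 = 0.00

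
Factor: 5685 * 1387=7885095 = 3^1*5^1*19^1*73^1*379^1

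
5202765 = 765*6801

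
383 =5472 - 5089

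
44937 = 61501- 16564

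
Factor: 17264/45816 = 2^1*3^( - 1 )*13^1*23^( - 1 ) = 26/69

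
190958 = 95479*2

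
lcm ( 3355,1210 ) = 73810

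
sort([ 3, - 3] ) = [ - 3, 3] 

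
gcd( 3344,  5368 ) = 88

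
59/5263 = 59/5263 = 0.01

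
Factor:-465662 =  - 2^1 * 157^1 * 1483^1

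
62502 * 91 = 5687682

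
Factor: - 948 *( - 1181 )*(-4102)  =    -  2^3*3^1*7^1*79^1*293^1  *1181^1 = - 4592549976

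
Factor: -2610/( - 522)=5^1 = 5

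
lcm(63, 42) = 126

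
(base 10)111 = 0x6F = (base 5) 421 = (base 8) 157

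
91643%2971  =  2513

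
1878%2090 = 1878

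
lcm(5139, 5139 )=5139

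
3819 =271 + 3548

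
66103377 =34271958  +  31831419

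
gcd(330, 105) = 15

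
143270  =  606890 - 463620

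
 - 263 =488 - 751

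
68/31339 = 68/31339 = 0.00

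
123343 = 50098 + 73245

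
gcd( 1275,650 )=25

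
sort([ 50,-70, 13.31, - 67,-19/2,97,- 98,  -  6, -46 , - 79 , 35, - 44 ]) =[-98, - 79,  -  70, - 67,-46,-44,-19/2, - 6, 13.31,35, 50, 97 ] 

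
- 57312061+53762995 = -3549066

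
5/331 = 5/331 = 0.02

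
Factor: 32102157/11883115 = 3^1*5^(  -  1)*2376623^( - 1)* 10700719^1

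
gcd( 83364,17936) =4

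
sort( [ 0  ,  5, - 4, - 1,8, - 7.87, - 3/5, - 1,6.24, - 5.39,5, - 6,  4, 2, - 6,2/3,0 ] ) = [ -7.87, -6, - 6,  -  5.39, - 4,- 1,-1,-3/5,0,0,2/3,2,4, 5 , 5,6.24, 8 ]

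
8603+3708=12311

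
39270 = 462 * 85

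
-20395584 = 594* ( - 34336)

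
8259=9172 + -913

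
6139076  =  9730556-3591480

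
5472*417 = 2281824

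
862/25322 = 431/12661 = 0.03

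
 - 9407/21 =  - 9407/21  =  - 447.95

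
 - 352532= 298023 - 650555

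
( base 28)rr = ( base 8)1417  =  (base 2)1100001111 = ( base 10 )783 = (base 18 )279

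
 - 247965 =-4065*61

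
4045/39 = 4045/39  =  103.72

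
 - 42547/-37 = 1149+34/37 =1149.92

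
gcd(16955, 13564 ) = 3391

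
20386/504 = 40+113/252 = 40.45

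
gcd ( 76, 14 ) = 2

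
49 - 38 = 11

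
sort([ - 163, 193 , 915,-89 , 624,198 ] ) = [ - 163, - 89, 193, 198 , 624,915] 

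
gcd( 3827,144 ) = 1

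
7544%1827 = 236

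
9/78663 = 3/26221 = 0.00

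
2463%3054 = 2463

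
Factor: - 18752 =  - 2^6*293^1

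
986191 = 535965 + 450226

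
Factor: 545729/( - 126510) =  - 2^(-1)*3^( - 1) * 5^( - 1 )*367^1*1487^1*4217^( - 1)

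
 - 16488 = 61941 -78429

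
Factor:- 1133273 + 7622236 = 13^1*499151^1= 6488963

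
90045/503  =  179 + 8/503  =  179.02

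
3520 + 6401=9921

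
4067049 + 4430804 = 8497853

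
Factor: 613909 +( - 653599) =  - 2^1*3^4*5^1*7^2 = -39690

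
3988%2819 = 1169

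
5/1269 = 5/1269= 0.00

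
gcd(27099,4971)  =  3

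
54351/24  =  2264+5/8 =2264.62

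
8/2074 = 4/1037 = 0.00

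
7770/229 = 33+213/229 = 33.93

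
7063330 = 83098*85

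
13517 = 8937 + 4580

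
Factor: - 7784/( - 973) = 8 = 2^3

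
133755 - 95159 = 38596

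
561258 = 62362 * 9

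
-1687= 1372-3059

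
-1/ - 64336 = 1/64336  =  0.00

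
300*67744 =20323200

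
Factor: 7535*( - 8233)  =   - 62035655 = - 5^1*11^1* 137^1*8233^1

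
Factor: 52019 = 11^1 * 4729^1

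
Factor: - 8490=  - 2^1*3^1*5^1*283^1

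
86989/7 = 12427 = 12427.00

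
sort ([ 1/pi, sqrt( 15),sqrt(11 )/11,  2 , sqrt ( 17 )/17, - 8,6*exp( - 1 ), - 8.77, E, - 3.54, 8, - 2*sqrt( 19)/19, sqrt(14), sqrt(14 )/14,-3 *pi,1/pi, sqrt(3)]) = [ - 3*pi, - 8.77, - 8, - 3.54, - 2*sqrt ( 19 )/19,  sqrt( 17)/17, sqrt(14)/14, sqrt( 11 ) /11,1/pi, 1/pi, sqrt(3), 2,  6*exp( - 1 ), E,  sqrt( 14) , sqrt(15 ), 8] 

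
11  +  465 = 476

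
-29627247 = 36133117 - 65760364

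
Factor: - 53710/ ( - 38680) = 2^(-2) * 41^1*131^1*967^(- 1) = 5371/3868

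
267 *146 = 38982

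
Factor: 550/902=5^2* 41^( - 1 ) = 25/41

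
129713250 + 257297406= 387010656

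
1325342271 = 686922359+638419912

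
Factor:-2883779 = -47^1*61357^1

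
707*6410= 4531870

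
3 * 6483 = 19449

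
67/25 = 67/25  =  2.68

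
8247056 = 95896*86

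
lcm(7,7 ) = 7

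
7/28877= 7/28877 = 0.00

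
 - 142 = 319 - 461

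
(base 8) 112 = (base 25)2O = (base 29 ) 2G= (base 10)74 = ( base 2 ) 1001010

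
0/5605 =0=0.00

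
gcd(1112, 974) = 2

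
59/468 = 59/468  =  0.13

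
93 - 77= 16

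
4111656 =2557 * 1608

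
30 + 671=701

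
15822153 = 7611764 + 8210389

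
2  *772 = 1544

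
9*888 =7992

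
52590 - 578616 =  - 526026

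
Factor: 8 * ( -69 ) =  - 2^3*3^1 * 23^1 = - 552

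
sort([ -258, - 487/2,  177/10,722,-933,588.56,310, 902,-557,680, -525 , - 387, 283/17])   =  [ - 933,-557, - 525, - 387, - 258, - 487/2,283/17,  177/10, 310,588.56,680, 722, 902]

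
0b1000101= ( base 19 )3C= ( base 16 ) 45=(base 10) 69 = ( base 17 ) 41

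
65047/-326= - 200+153/326  =  - 199.53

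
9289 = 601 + 8688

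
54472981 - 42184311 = 12288670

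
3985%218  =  61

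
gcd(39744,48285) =9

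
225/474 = 75/158 = 0.47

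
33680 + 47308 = 80988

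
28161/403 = 28161/403 = 69.88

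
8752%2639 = 835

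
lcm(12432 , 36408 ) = 509712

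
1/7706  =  1/7706 = 0.00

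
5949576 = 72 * 82633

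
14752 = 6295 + 8457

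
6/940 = 3/470 = 0.01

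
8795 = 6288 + 2507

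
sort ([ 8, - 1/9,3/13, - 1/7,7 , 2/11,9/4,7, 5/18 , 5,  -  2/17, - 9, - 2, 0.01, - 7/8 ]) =[ - 9, - 2, - 7/8, - 1/7,- 2/17,- 1/9,0.01,2/11,3/13,  5/18,9/4,  5,7, 7 , 8]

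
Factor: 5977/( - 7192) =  - 2^( - 3 )*29^ ( - 1 )*31^( - 1) * 43^1 * 139^1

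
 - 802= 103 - 905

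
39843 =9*4427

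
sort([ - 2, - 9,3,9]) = [ - 9, - 2, 3, 9] 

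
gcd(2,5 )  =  1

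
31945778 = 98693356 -66747578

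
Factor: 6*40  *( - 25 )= - 2^4*3^1 * 5^3 =- 6000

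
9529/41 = 232 + 17/41 = 232.41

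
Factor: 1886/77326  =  1/41 = 41^( - 1 )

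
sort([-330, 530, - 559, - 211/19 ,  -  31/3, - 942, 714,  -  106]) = [ - 942, - 559, -330, - 106, - 211/19, - 31/3, 530, 714 ] 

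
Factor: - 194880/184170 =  - 2^5 * 29^1 * 877^( - 1) = - 928/877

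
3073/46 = 3073/46 = 66.80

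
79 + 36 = 115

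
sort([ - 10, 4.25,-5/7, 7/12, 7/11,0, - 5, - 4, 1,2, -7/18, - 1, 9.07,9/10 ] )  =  [  -  10,  -  5, - 4, - 1, - 5/7, - 7/18,0,7/12, 7/11, 9/10, 1, 2,4.25, 9.07 ]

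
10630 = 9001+1629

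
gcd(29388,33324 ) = 12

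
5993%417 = 155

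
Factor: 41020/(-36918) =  - 10/9  =  - 2^1*3^( - 2 )*5^1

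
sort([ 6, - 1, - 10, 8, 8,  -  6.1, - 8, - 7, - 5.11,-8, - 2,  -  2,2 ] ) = [ - 10, - 8, - 8, - 7, - 6.1, - 5.11, - 2, - 2, - 1,2, 6, 8,  8]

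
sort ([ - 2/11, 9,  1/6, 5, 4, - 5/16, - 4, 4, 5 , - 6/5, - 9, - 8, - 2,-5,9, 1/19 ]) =[ - 9, - 8, - 5, - 4 ,-2, - 6/5  , - 5/16, - 2/11, 1/19,1/6, 4, 4, 5 , 5, 9, 9]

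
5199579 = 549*9471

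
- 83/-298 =83/298 = 0.28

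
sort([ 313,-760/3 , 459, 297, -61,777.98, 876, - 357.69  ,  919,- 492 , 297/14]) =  [ - 492,- 357.69, - 760/3,-61 , 297/14,297,313, 459 , 777.98, 876, 919 ]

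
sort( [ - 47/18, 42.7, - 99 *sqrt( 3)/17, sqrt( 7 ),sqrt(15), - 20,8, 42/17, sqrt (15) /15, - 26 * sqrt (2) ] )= [ - 26*sqrt( 2 ),-20, - 99 * sqrt( 3)/17,-47/18, sqrt ( 15 )/15, 42/17, sqrt ( 7 ), sqrt(15),8 , 42.7] 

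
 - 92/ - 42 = 2 + 4/21 = 2.19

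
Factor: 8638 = 2^1 *7^1 * 617^1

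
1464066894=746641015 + 717425879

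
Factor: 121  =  11^2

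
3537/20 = 176 + 17/20 = 176.85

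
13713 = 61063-47350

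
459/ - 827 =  - 1 + 368/827 = - 0.56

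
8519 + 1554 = 10073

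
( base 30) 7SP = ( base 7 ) 26614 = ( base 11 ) 5424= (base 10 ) 7165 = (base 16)1bfd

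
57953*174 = 10083822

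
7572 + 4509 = 12081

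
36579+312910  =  349489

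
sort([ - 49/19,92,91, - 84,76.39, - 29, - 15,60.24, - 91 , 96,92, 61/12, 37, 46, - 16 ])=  [ - 91, - 84, - 29, - 16, - 15, - 49/19, 61/12,37, 46,60.24, 76.39 , 91,92 , 92 , 96]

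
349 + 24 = 373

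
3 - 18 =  - 15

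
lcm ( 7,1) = 7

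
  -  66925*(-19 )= 1271575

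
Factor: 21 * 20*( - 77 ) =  - 32340 = - 2^2 * 3^1*5^1*7^2  *  11^1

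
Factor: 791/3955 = 1/5 = 5^( - 1) 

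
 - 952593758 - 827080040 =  - 1779673798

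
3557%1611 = 335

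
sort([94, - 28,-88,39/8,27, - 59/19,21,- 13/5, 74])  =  [-88, - 28 , - 59/19, - 13/5, 39/8,21,27, 74,94]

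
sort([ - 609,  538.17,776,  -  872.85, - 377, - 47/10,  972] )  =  [- 872.85, - 609, - 377, - 47/10,  538.17,776, 972 ] 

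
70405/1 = 70405 = 70405.00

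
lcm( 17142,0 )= 0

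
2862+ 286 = 3148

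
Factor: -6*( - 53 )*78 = 2^2*3^2*13^1*53^1  =  24804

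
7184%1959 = 1307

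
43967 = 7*6281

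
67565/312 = 67565/312= 216.55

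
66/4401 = 22/1467= 0.01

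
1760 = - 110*( - 16)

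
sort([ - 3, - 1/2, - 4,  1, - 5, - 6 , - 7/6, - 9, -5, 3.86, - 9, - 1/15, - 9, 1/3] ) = [ - 9, - 9, - 9, - 6, - 5, - 5 , - 4, - 3, - 7/6, - 1/2, - 1/15,1/3,1,3.86 ] 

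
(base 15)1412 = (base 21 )9f8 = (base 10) 4292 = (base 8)10304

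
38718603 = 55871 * 693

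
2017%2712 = 2017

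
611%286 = 39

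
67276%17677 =14245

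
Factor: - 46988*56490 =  - 2654352120= - 2^3 * 3^1*5^1*7^1*17^1*269^1*691^1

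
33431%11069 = 224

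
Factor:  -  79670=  - 2^1*5^1 * 31^1*257^1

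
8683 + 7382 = 16065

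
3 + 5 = 8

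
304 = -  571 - -875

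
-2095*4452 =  - 9326940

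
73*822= 60006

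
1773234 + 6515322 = 8288556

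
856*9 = 7704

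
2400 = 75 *32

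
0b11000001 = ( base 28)6p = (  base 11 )166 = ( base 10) 193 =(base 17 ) b6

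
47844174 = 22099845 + 25744329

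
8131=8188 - 57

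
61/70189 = 61/70189 = 0.00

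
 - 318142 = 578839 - 896981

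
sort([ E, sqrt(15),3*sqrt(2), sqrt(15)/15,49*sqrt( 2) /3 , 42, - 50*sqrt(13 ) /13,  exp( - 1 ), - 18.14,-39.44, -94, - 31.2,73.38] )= [  -  94, -39.44, - 31.2,-18.14, - 50*sqrt(13)/13, sqrt ( 15 ) /15,  exp( -1 ),E, sqrt(15 ),  3*  sqrt( 2),49*sqrt(2 ) /3,42,73.38]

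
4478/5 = 4478/5  =  895.60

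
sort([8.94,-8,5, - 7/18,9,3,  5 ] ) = [- 8, - 7/18,3,5,5,8.94, 9 ] 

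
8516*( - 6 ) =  - 51096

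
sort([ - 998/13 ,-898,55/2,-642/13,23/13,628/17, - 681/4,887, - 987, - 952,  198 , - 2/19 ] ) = [ - 987, -952, - 898, - 681/4, - 998/13, -642/13, - 2/19, 23/13,55/2,628/17,198,887 ]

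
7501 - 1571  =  5930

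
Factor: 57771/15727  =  3^2 * 7^2*131^1*15727^(-1) 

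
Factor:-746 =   -  2^1*373^1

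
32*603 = 19296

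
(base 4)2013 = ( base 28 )4n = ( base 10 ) 135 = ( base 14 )99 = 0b10000111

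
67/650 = 67/650 = 0.10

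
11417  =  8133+3284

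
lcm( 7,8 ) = 56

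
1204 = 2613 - 1409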